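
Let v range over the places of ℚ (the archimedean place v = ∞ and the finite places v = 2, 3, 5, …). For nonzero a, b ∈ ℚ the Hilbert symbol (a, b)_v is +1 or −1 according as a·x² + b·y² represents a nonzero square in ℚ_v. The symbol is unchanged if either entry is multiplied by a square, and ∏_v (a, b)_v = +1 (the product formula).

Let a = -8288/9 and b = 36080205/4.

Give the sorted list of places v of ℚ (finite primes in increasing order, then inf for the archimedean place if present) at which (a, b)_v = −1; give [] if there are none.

[2, 5, 7, 41]

(a, b) ≡ (-518, 124845) mod (ℚ^×)²; places V = {2, 3, 5, 7, 17, 29, 37, 41, ∞}.
(a,b)_29: α=0, u≡20; β=1, v≡4 (mod 29); (20|29)=+1, (4|29)=+1; sign (−1)^0·+1^1·+1^0 = +1.
(a,b)_7: α=1, u≡3; β=1, v≡3 (mod 7); (3|7)=-1, (3|7)=-1; sign (−1)^1·-1^1·-1^1 = -1.
(a,b)_3: α=-2, u≡1; β=1, v≡2 (mod 3); (1|3)=+1, (2|3)=-1; sign (−1)^0·+1^1·-1^-2 = +1.
(a,b)_37: α=1, u≡8; β=0, v≡34 (mod 37); (8|37)=-1, (34|37)=+1; sign (−1)^0·-1^0·+1^1 = +1.
(a,b)_5: α=0, u≡3; β=1, v≡4 (mod 5); (3|5)=-1, (4|5)=+1; sign (−1)^0·-1^1·+1^0 = -1.
(a,b)_2: α=5, β=-2; u≡5, v≡5 (mod 8); ε(u)ε(v)=0·0, αω(v)=5·1, βω(u)=-2·1; sum ≡ 1  ⇒  -1.
(a,b)_17: α=0, u≡16; β=2, v≡12 (mod 17); (16|17)=+1, (12|17)=-1; sign (−1)^0·+1^2·-1^0 = +1.
(a,b)_41: α=0, u≡13; β=1, v≡26 (mod 41); (13|41)=-1, (26|41)=-1; sign (−1)^0·-1^1·-1^0 = -1.
(a,b)_∞: sgn(-518)=−, sgn(124845)=+, so +1.
(-518, 124845 / ℚ) ramifies at {2, 5, 7, 41}: a division algebra.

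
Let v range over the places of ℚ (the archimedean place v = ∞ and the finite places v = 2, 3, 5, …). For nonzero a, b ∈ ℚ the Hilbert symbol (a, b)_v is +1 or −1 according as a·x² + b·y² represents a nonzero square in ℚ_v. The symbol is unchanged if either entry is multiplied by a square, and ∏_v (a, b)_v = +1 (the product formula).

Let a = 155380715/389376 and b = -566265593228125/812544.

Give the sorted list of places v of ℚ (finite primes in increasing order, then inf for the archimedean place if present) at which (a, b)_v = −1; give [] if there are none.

[2, 3]

Mod squares: a ≡ 35, b ≡ -510. Check v ∈ {∞, 2, 3, 5, 7, 13, 17, 23, 43}.
v=23: a=23^0·(≡16), b=23^-2·(≡7) mod 23; (16|23)=+1, (7|23)=-1; (−1)^{0·-2·11}·(+1)^-2·(-1)^0 = +1.
v=∞: 35 > 0 and -510 < 0  ⇒  (a,b)_∞ = +1.
v=5: a=5^1·(≡3), b=5^5·(≡3) mod 5; (3|5)=-1, (3|5)=-1; (−1)^{1·5·2}·(-1)^5·(-1)^1 = +1.
v=17: a=17^0·(≡15), b=17^1·(≡1) mod 17; (15|17)=+1, (1|17)=+1; (−1)^{0·1·8}·(+1)^1·(+1)^0 = +1.
v=13: a=13^-2·(≡3), b=13^0·(≡3) mod 13; (3|13)=+1, (3|13)=+1; (−1)^{-2·0·6}·(+1)^0·(+1)^-2 = +1.
v=3: a=3^-2·(≡2), b=3^-1·(≡1) mod 3; (2|3)=-1, (1|3)=+1; (−1)^{-2·-1·1}·(-1)^-1·(+1)^-2 = -1.
v=43: a=43^2·(≡9), b=43^2·(≡14) mod 43; (9|43)=+1, (14|43)=+1; (−1)^{2·2·21}·(+1)^2·(+1)^2 = +1.
v=7: a=7^5·(≡5), b=7^8·(≡1) mod 7; (5|7)=-1, (1|7)=+1; (−1)^{5·8·3}·(-1)^8·(+1)^5 = +1.
v=2: v_2(a)=-8, v_2(b)=-9; units ≡ 3, 1 (mod 8); ε·ε+αω+βω = 1·0+-8·0+-9·1 ≡ 1  ⇒  (a,b)_2 = -1.
|Ram(35, -510)| = 2, even; anisotropic at {2, 3}.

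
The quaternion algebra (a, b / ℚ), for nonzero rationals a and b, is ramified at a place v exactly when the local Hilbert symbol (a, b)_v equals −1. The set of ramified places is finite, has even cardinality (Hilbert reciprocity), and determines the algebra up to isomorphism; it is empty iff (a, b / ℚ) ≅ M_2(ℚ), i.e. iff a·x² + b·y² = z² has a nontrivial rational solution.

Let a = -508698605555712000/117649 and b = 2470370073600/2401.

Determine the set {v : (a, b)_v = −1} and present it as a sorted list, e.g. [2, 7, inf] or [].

[2, 3, 11, 13]

(a, b) ≡ (-330, 39) mod (ℚ^×)²; places V = {2, 3, 5, 7, 11, 13, ∞}.
(a,b)_13: α=4, u≡6; β=3, v≡3 (mod 13); (6|13)=-1, (3|13)=+1; sign (−1)^0·-1^3·+1^4 = -1.
(a,b)_11: α=5, u≡3; β=4, v≡2 (mod 11); (3|11)=+1, (2|11)=-1; sign (−1)^0·+1^4·-1^5 = -1.
(a,b)_7: α=-6, u≡5; β=-4, v≡2 (mod 7); (5|7)=-1, (2|7)=+1; sign (−1)^0·-1^-4·+1^-6 = +1.
(a,b)_3: α=3, u≡1; β=1, v≡1 (mod 3); (1|3)=+1, (1|3)=+1; sign (−1)^1·+1^1·+1^3 = -1.
(a,b)_5: α=3, u≡1; β=2, v≡4 (mod 5); (1|5)=+1, (4|5)=+1; sign (−1)^0·+1^2·+1^3 = +1.
(a,b)_∞: sgn(-330)=−, sgn(39)=+, so +1.
(a,b)_2: α=15, β=10; u≡3, v≡7 (mod 8); ε(u)ε(v)=1·1, αω(v)=15·0, βω(u)=10·1; sum ≡ 1  ⇒  -1.
(-330, 39 / ℚ) ramifies at {2, 3, 11, 13}: a division algebra.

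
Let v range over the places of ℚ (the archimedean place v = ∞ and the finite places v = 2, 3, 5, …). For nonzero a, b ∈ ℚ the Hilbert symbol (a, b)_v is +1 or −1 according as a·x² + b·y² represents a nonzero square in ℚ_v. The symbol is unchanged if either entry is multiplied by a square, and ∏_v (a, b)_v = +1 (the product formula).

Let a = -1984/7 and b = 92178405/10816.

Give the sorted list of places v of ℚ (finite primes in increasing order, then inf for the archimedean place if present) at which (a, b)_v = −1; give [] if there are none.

Mod squares: a ≡ -217, b ≡ 1045. Check v ∈ {∞, 2, 3, 5, 7, 11, 13, 19, 31}.
v=13: a=13^0·(≡10), b=13^-2·(≡6) mod 13; (10|13)=+1, (6|13)=-1; (−1)^{0·-2·6}·(+1)^-2·(-1)^0 = +1.
v=3: a=3^0·(≡2), b=3^6·(≡1) mod 3; (2|3)=-1, (1|3)=+1; (−1)^{0·6·1}·(-1)^6·(+1)^0 = +1.
v=31: a=31^1·(≡13), b=31^0·(≡11) mod 31; (13|31)=-1, (11|31)=-1; (−1)^{1·0·15}·(-1)^0·(-1)^1 = -1.
v=7: a=7^-1·(≡4), b=7^0·(≡4) mod 7; (4|7)=+1, (4|7)=+1; (−1)^{-1·0·3}·(+1)^0·(+1)^-1 = +1.
v=19: a=19^0·(≡7), b=19^1·(≡7) mod 19; (7|19)=+1, (7|19)=+1; (−1)^{0·1·9}·(+1)^1·(+1)^0 = +1.
v=5: a=5^0·(≡3), b=5^1·(≡1) mod 5; (3|5)=-1, (1|5)=+1; (−1)^{0·1·2}·(-1)^1·(+1)^0 = -1.
v=2: v_2(a)=6, v_2(b)=-6; units ≡ 7, 5 (mod 8); ε·ε+αω+βω = 1·0+6·1+-6·0 ≡ 0  ⇒  (a,b)_2 = +1.
v=11: a=11^0·(≡1), b=11^3·(≡7) mod 11; (1|11)=+1, (7|11)=-1; (−1)^{0·3·5}·(+1)^3·(-1)^0 = +1.
v=∞: -217 < 0 and 1045 > 0  ⇒  (a,b)_∞ = +1.
|Ram(-217, 1045)| = 2, even; anisotropic at {5, 31}.

[5, 31]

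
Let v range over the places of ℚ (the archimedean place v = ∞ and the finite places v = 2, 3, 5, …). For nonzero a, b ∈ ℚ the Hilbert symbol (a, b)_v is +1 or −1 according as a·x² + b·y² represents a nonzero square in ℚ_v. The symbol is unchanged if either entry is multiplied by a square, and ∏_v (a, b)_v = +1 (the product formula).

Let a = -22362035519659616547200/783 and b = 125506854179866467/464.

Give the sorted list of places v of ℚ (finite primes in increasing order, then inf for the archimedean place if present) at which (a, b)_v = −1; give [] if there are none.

(a, b) ≡ (-45066, 1247) mod (ℚ^×)²; places V = {2, 3, 5, 7, 11, 29, 37, 43, ∞}.
(a,b)_29: α=-1, u≡10; β=-1, v≡27 (mod 29); (10|29)=-1, (27|29)=-1; sign (−1)^0·-1^-1·-1^-1 = +1.
(a,b)_5: α=2, u≡4; β=0, v≡3 (mod 5); (4|5)=+1, (3|5)=-1; sign (−1)^0·+1^0·-1^2 = +1.
(a,b)_3: α=-3, u≡2; β=4, v≡2 (mod 3); (2|3)=-1, (2|3)=-1; sign (−1)^0·-1^4·-1^-3 = -1.
(a,b)_43: α=4, u≡41; β=3, v≡12 (mod 43); (41|43)=+1, (12|43)=-1; sign (−1)^0·+1^3·-1^4 = +1.
(a,b)_2: α=7, β=-4; u≡3, v≡7 (mod 8); ε(u)ε(v)=1·1, αω(v)=7·0, βω(u)=-4·1; sum ≡ 1  ⇒  -1.
(a,b)_∞: sgn(-45066)=−, sgn(1247)=+, so +1.
(a,b)_37: α=3, u≡34; β=2, v≡9 (mod 37); (34|37)=+1, (9|37)=+1; sign (−1)^0·+1^2·+1^3 = +1.
(a,b)_7: α=9, u≡1; β=6, v≡2 (mod 7); (1|7)=+1, (2|7)=+1; sign (−1)^0·+1^6·+1^9 = +1.
(a,b)_11: α=0, u≡3; β=2, v≡4 (mod 11); (3|11)=+1, (4|11)=+1; sign (−1)^0·+1^2·+1^0 = +1.
|Ram(-45066, 1247)| = 2, even; anisotropic at {2, 3}.

[2, 3]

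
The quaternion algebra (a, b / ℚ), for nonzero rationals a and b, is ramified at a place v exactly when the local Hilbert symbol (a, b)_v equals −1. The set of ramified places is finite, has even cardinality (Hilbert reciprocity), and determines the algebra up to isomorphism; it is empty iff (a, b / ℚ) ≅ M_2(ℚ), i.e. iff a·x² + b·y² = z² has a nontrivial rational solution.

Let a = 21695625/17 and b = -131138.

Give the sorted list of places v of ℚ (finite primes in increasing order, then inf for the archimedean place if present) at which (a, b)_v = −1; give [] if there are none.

[19, 29]

(a, b) ≡ (65569, -131138) mod (ℚ^×)²; places V = {2, 3, 5, 7, 17, 19, 29, ∞}.
(a,b)_7: α=1, u≡2; β=1, v≡5 (mod 7); (2|7)=+1, (5|7)=-1; sign (−1)^1·+1^1·-1^1 = +1.
(a,b)_19: α=1, u≡3; β=1, v≡14 (mod 19); (3|19)=-1, (14|19)=-1; sign (−1)^1·-1^1·-1^1 = -1.
(a,b)_∞: sgn(65569)=+, sgn(-131138)=−, so +1.
(a,b)_5: α=4, u≡4; β=0, v≡2 (mod 5); (4|5)=+1, (2|5)=-1; sign (−1)^0·+1^0·-1^4 = +1.
(a,b)_17: α=-1, u≡4; β=1, v≡4 (mod 17); (4|17)=+1, (4|17)=+1; sign (−1)^0·+1^1·+1^-1 = +1.
(a,b)_3: α=2, u≡1; β=0, v≡1 (mod 3); (1|3)=+1, (1|3)=+1; sign (−1)^0·+1^0·+1^2 = +1.
(a,b)_2: α=0, β=1; u≡1, v≡7 (mod 8); ε(u)ε(v)=0·1, αω(v)=0·0, βω(u)=1·0; sum ≡ 0  ⇒  +1.
(a,b)_29: α=1, u≡28; β=1, v≡2 (mod 29); (28|29)=+1, (2|29)=-1; sign (−1)^0·+1^1·-1^1 = -1.
(65569, -131138 / ℚ) ramifies at {19, 29}: a division algebra.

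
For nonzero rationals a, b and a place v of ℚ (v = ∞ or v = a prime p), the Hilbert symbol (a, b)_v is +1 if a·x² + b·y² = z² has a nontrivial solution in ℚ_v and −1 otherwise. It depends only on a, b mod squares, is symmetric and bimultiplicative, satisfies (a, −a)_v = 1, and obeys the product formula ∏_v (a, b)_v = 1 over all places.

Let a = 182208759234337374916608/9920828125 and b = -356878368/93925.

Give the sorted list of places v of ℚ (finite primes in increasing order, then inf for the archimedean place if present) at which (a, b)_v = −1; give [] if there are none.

[7, 11, 13, 19]

(a, b) ≡ (1729, -5434) mod (ℚ^×)²; places V = {2, 3, 5, 7, 11, 13, 17, 19, ∞}.
(a,b)_5: α=-6, u≡1; β=-2, v≡1 (mod 5); (1|5)=+1, (1|5)=+1; sign (−1)^0·+1^-2·+1^-6 = +1.
(a,b)_∞: sgn(1729)=+, sgn(-5434)=−, so +1.
(a,b)_13: α=-3, u≡1; β=-1, v≡5 (mod 13); (1|13)=+1, (5|13)=-1; sign (−1)^0·+1^-1·-1^-3 = -1.
(a,b)_2: α=12, β=5; u≡1, v≡3 (mod 8); ε(u)ε(v)=0·1, αω(v)=12·1, βω(u)=5·0; sum ≡ 0  ⇒  +1.
(a,b)_3: α=6, u≡1; β=2, v≡2 (mod 3); (1|3)=+1, (2|3)=-1; sign (−1)^0·+1^2·-1^6 = +1.
(a,b)_17: α=-2, u≡5; β=-2, v≡7 (mod 17); (5|17)=-1, (7|17)=-1; sign (−1)^0·-1^-2·-1^-2 = +1.
(a,b)_7: α=3, u≡2; β=2, v≡5 (mod 7); (2|7)=+1, (5|7)=-1; sign (−1)^0·+1^2·-1^3 = -1.
(a,b)_11: α=10, u≡10; β=3, v≡9 (mod 11); (10|11)=-1, (9|11)=+1; sign (−1)^0·-1^3·+1^10 = -1.
(a,b)_19: α=3, u≡14; β=1, v≡3 (mod 19); (14|19)=-1, (3|19)=-1; sign (−1)^1·-1^1·-1^3 = -1.
Ram(1729, -5434) = {7, 11, 13, 19}; no ℚ_7-point on the conic.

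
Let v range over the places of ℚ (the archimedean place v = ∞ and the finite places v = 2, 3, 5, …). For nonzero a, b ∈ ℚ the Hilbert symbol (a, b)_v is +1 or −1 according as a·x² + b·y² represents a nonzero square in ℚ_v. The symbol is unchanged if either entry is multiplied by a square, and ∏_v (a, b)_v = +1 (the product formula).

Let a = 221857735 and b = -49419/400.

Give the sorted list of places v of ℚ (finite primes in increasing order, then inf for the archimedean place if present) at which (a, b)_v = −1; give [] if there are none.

(a, b) ≡ (1833535, -19) mod (ℚ^×)²; places V = {2, 3, 5, 11, 17, 19, 37, 53, ∞}.
(a,b)_5: α=1, u≡2; β=-2, v≡1 (mod 5); (2|5)=-1, (1|5)=+1; sign (−1)^0·-1^-2·+1^1 = +1.
(a,b)_37: α=1, u≡9; β=0, v≡14 (mod 37); (9|37)=+1, (14|37)=-1; sign (−1)^0·+1^0·-1^1 = -1.
(a,b)_11: α=3, u≡2; β=0, v≡1 (mod 11); (2|11)=-1, (1|11)=+1; sign (−1)^0·-1^0·+1^3 = +1.
(a,b)_19: α=0, u≡17; β=1, v≡2 (mod 19); (17|19)=+1, (2|19)=-1; sign (−1)^0·+1^1·-1^0 = +1.
(a,b)_∞: sgn(1833535)=+, sgn(-19)=−, so +1.
(a,b)_17: α=1, u≡14; β=2, v≡15 (mod 17); (14|17)=-1, (15|17)=+1; sign (−1)^0·-1^2·+1^1 = +1.
(a,b)_3: α=0, u≡1; β=2, v≡2 (mod 3); (1|3)=+1, (2|3)=-1; sign (−1)^0·+1^2·-1^0 = +1.
(a,b)_2: α=0, β=-4; u≡7, v≡5 (mod 8); ε(u)ε(v)=1·0, αω(v)=0·1, βω(u)=-4·0; sum ≡ 0  ⇒  +1.
(a,b)_53: α=1, u≡2; β=0, v≡12 (mod 53); (2|53)=-1, (12|53)=-1; sign (−1)^0·-1^0·-1^1 = -1.
(1833535, -19 / ℚ) ramifies at {37, 53}: a division algebra.

[37, 53]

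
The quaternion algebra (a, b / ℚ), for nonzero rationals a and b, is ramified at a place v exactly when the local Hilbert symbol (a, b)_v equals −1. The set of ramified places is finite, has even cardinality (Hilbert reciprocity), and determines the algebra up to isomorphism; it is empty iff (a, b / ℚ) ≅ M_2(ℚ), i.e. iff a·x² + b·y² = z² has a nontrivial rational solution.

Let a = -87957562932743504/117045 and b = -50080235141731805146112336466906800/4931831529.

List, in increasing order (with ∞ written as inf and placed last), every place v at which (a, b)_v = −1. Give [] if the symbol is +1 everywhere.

[5, 7, 13, 29, 43, inf]

(a, b) ≡ (-1036945, -203) mod (ℚ^×)²; places V = {2, 3, 5, 7, 11, 13, 17, 19, 29, 41, 43, 53, ∞}.
(a,b)_2: α=4, β=4; u≡7, v≡5 (mod 8); ε(u)ε(v)=1·0, αω(v)=4·1, βω(u)=4·0; sum ≡ 0  ⇒  +1.
(a,b)_7: α=1, u≡5; β=1, v≡5 (mod 7); (5|7)=-1, (5|7)=-1; sign (−1)^1·-1^1·-1^1 = -1.
(a,b)_41: α=2, u≡35; β=4, v≡16 (mod 41); (35|41)=-1, (16|41)=+1; sign (−1)^0·-1^4·+1^2 = +1.
(a,b)_5: α=-1, u≡4; β=2, v≡2 (mod 5); (4|5)=+1, (2|5)=-1; sign (−1)^0·+1^2·-1^-1 = -1.
(a,b)_3: α=-4, u≡2; β=-10, v≡1 (mod 3); (2|3)=-1, (1|3)=+1; sign (−1)^0·-1^-10·+1^-4 = +1.
(a,b)_53: α=1, u≡20; β=2, v≡29 (mod 53); (20|53)=-1, (29|53)=+1; sign (−1)^0·-1^2·+1^1 = +1.
(a,b)_43: α=1, u≡8; β=2, v≡30 (mod 43); (8|43)=-1, (30|43)=-1; sign (−1)^0·-1^2·-1^1 = -1.
(a,b)_∞: sgn(-1036945)=−, sgn(-203)=−, so -1.
(a,b)_19: α=4, u≡3; β=8, v≡9 (mod 19); (3|19)=-1, (9|19)=+1; sign (−1)^0·-1^8·+1^4 = +1.
(a,b)_29: α=0, u≡2; β=1, v≡5 (mod 29); (2|29)=-1, (5|29)=+1; sign (−1)^0·-1^1·+1^0 = -1.
(a,b)_17: α=-2, u≡9; β=-4, v≡16 (mod 17); (9|17)=+1, (16|17)=+1; sign (−1)^0·+1^-4·+1^-2 = +1.
(a,b)_13: α=1, u≡12; β=2, v≡7 (mod 13); (12|13)=+1, (7|13)=-1; sign (−1)^0·+1^2·-1^1 = -1.
(a,b)_11: α=2, u≡4; β=4, v≡10 (mod 11); (4|11)=+1, (10|11)=-1; sign (−1)^0·+1^4·-1^2 = +1.
(-1036945, -203 / ℚ) ramifies at {5, 7, 13, 29, 43, ∞}: a division algebra.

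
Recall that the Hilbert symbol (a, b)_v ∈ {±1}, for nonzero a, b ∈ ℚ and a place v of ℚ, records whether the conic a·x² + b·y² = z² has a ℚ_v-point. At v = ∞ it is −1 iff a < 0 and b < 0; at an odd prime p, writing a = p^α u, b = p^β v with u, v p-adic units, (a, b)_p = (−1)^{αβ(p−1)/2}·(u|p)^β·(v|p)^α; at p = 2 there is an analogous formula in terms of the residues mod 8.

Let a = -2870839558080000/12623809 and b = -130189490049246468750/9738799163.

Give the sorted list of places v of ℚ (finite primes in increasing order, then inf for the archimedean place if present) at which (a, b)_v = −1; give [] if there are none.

[31, inf]

(a, b) ≡ (-1798, -7549802) mod (ℚ^×)²; places V = {2, 3, 5, 7, 11, 13, 17, 19, 29, 31, ∞}.
(a,b)_3: α=10, u≡2; β=16, v≡1 (mod 3); (2|3)=-1, (1|3)=+1; sign (−1)^0·-1^16·+1^10 = +1.
(a,b)_29: α=1, u≡16; β=1, v≡6 (mod 29); (16|29)=+1, (6|29)=+1; sign (−1)^0·+1^1·+1^1 = +1.
(a,b)_7: α=0, u≡2; β=2, v≡5 (mod 7); (2|7)=+1, (5|7)=-1; sign (−1)^0·+1^2·-1^0 = +1.
(a,b)_13: α=2, u≡3; β=3, v≡8 (mod 13); (3|13)=+1, (8|13)=-1; sign (−1)^0·+1^3·-1^2 = +1.
(a,b)_11: α=-2, u≡2; β=0, v≡5 (mod 11); (2|11)=-1, (5|11)=+1; sign (−1)^0·-1^0·+1^-2 = +1.
(a,b)_∞: sgn(-1798)=−, sgn(-7549802)=−, so -1.
(a,b)_2: α=9, β=1; u≡5, v≡3 (mod 8); ε(u)ε(v)=0·1, αω(v)=9·1, βω(u)=1·1; sum ≡ 0  ⇒  +1.
(a,b)_17: α=-2, u≡16; β=-5, v≡9 (mod 17); (16|17)=+1, (9|17)=+1; sign (−1)^0·+1^-5·+1^-2 = +1.
(a,b)_31: α=1, u≡10; β=1, v≡28 (mod 31); (10|31)=+1, (28|31)=+1; sign (−1)^1·+1^1·+1^1 = -1.
(a,b)_5: α=4, u≡3; β=6, v≡2 (mod 5); (3|5)=-1, (2|5)=-1; sign (−1)^0·-1^6·-1^4 = +1.
(a,b)_19: α=-2, u≡11; β=-3, v≡10 (mod 19); (11|19)=+1, (10|19)=-1; sign (−1)^0·+1^-3·-1^-2 = +1.
(-1798, -7549802 / ℚ) ramifies at {31, ∞}: a division algebra.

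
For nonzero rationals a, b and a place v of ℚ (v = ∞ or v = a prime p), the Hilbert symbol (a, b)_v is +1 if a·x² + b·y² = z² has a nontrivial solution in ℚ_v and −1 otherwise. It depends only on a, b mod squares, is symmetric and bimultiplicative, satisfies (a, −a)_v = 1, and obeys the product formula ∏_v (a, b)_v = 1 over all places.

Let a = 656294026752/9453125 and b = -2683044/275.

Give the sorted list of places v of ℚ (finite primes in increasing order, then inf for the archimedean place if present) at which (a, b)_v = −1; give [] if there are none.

Mod squares: a ≡ 390, b ≡ -11. Check v ∈ {∞, 2, 3, 5, 7, 11, 13}.
v=5: a=5^-7·(≡2), b=5^-2·(≡1) mod 5; (2|5)=-1, (1|5)=+1; (−1)^{-7·-2·2}·(-1)^-2·(+1)^-7 = +1.
v=11: a=11^-2·(≡4), b=11^-1·(≡7) mod 11; (4|11)=+1, (7|11)=-1; (−1)^{-2·-1·5}·(+1)^-1·(-1)^-2 = +1.
v=13: a=13^3·(≡9), b=13^2·(≡5) mod 13; (9|13)=+1, (5|13)=-1; (−1)^{3·2·6}·(+1)^2·(-1)^3 = -1.
v=2: v_2(a)=9, v_2(b)=2; units ≡ 3, 5 (mod 8); ε·ε+αω+βω = 1·0+9·1+2·1 ≡ 1  ⇒  (a,b)_2 = -1.
v=∞: 390 > 0 and -11 < 0  ⇒  (a,b)_∞ = +1.
v=3: a=3^5·(≡1), b=3^4·(≡1) mod 3; (1|3)=+1, (1|3)=+1; (−1)^{5·4·1}·(+1)^4·(+1)^5 = +1.
v=7: a=7^4·(≡3), b=7^2·(≡6) mod 7; (3|7)=-1, (6|7)=-1; (−1)^{4·2·3}·(-1)^2·(-1)^4 = +1.
|Ram(390, -11)| = 2, even; anisotropic at {2, 13}.

[2, 13]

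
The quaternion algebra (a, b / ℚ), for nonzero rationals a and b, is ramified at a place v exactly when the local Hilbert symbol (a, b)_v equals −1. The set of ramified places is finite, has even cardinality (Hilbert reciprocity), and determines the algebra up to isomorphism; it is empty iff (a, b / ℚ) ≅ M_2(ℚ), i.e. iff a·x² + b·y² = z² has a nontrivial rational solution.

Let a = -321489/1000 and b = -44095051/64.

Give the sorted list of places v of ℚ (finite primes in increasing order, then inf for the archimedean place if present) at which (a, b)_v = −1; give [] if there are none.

(a, b) ≡ (-10, -899899) mod (ℚ^×)²; places V = {2, 3, 5, 7, 11, 13, 29, 31, ∞}.
(a,b)_∞: sgn(-10)=−, sgn(-899899)=−, so -1.
(a,b)_5: α=-3, u≡2; β=0, v≡1 (mod 5); (2|5)=-1, (1|5)=+1; sign (−1)^0·-1^0·+1^-3 = +1.
(a,b)_11: α=0, u≡3; β=1, v≡5 (mod 11); (3|11)=+1, (5|11)=+1; sign (−1)^0·+1^1·+1^0 = +1.
(a,b)_2: α=-3, β=-6; u≡3, v≡5 (mod 8); ε(u)ε(v)=1·0, αω(v)=-3·1, βω(u)=-6·1; sum ≡ 1  ⇒  -1.
(a,b)_31: α=0, u≡17; β=1, v≡7 (mod 31); (17|31)=-1, (7|31)=+1; sign (−1)^0·-1^1·+1^0 = -1.
(a,b)_13: α=0, u≡12; β=1, v≡6 (mod 13); (12|13)=+1, (6|13)=-1; sign (−1)^0·+1^1·-1^0 = +1.
(a,b)_7: α=2, u≡2; β=3, v≡5 (mod 7); (2|7)=+1, (5|7)=-1; sign (−1)^0·+1^3·-1^2 = +1.
(a,b)_29: α=0, u≡19; β=1, v≡16 (mod 29); (19|29)=-1, (16|29)=+1; sign (−1)^0·-1^1·+1^0 = -1.
(a,b)_3: α=8, u≡2; β=0, v≡2 (mod 3); (2|3)=-1, (2|3)=-1; sign (−1)^0·-1^0·-1^8 = +1.
(-10, -899899 / ℚ) ramifies at {2, 29, 31, ∞}: a division algebra.

[2, 29, 31, inf]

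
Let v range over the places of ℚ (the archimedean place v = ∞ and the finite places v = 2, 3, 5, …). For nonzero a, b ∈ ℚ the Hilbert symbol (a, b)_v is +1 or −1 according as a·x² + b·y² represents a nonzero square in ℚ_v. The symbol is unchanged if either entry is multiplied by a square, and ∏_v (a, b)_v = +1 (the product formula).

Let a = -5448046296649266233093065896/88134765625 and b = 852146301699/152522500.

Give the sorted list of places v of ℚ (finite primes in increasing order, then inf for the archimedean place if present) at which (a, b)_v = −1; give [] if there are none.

Mod squares: a ≡ -226954, b ≡ 131979. Check v ∈ {∞, 2, 3, 5, 7, 11, 13, 19, 29, 37, 41, 43}.
v=3: a=3^6·(≡2), b=3^3·(≡1) mod 3; (2|3)=-1, (1|3)=+1; (−1)^{6·3·1}·(-1)^3·(+1)^6 = -1.
v=7: a=7^5·(≡1), b=7^2·(≡2) mod 7; (1|7)=+1, (2|7)=+1; (−1)^{5·2·3}·(+1)^2·(+1)^5 = +1.
v=11: a=11^6·(≡5), b=11^4·(≡5) mod 11; (5|11)=+1, (5|11)=+1; (−1)^{6·4·5}·(+1)^4·(+1)^6 = +1.
v=37: a=37^2·(≡10), b=37^1·(≡6) mod 37; (10|37)=+1, (6|37)=-1; (−1)^{2·1·18}·(+1)^1·(-1)^2 = +1.
v=19: a=19^-2·(≡9), b=19^-2·(≡9) mod 19; (9|19)=+1, (9|19)=+1; (−1)^{-2·-2·9}·(+1)^-2·(+1)^-2 = +1.
v=∞: -226954 < 0 and 131979 > 0  ⇒  (a,b)_∞ = +1.
v=5: a=5^-12·(≡4), b=5^-4·(≡4) mod 5; (4|5)=+1, (4|5)=+1; (−1)^{-12·-4·2}·(+1)^-4·(+1)^-12 = +1.
v=41: a=41^2·(≡35), b=41^1·(≡20) mod 41; (35|41)=-1, (20|41)=+1; (−1)^{2·1·20}·(-1)^1·(+1)^2 = -1.
v=2: v_2(a)=3, v_2(b)=-2; units ≡ 3, 3 (mod 8); ε·ε+αω+βω = 1·1+3·1+-2·1 ≡ 0  ⇒  (a,b)_2 = +1.
v=13: a=13^1·(≡12), b=13^-2·(≡4) mod 13; (12|13)=+1, (4|13)=+1; (−1)^{1·-2·6}·(+1)^-2·(+1)^1 = +1.
v=43: a=43^1·(≡4), b=43^0·(≡39) mod 43; (4|43)=+1, (39|43)=-1; (−1)^{1·0·21}·(+1)^0·(-1)^1 = -1.
v=29: a=29^3·(≡22), b=29^1·(≡3) mod 29; (22|29)=+1, (3|29)=-1; (−1)^{3·1·14}·(+1)^1·(-1)^3 = -1.
(-226954, 131979 / ℚ) ramifies at {3, 29, 41, 43}: a division algebra.

[3, 29, 41, 43]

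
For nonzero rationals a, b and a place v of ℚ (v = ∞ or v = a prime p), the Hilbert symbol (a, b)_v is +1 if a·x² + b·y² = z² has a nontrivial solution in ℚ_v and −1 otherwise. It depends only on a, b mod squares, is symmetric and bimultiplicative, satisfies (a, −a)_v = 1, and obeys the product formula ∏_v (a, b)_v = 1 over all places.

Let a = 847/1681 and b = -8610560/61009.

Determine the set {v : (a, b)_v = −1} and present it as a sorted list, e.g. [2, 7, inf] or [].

[5, 7]

(a, b) ≡ (7, -35) mod (ℚ^×)²; places V = {2, 5, 7, 11, 13, 19, 31, 41, ∞}.
(a,b)_31: α=0, u≡28; β=2, v≡30 (mod 31); (28|31)=+1, (30|31)=-1; sign (−1)^0·+1^2·-1^0 = +1.
(a,b)_11: α=2, u≡2; β=0, v≡3 (mod 11); (2|11)=-1, (3|11)=+1; sign (−1)^0·-1^0·+1^2 = +1.
(a,b)_2: α=0, β=8; u≡7, v≡5 (mod 8); ε(u)ε(v)=1·0, αω(v)=0·1, βω(u)=8·0; sum ≡ 0  ⇒  +1.
(a,b)_5: α=0, u≡2; β=1, v≡2 (mod 5); (2|5)=-1, (2|5)=-1; sign (−1)^0·-1^1·-1^0 = -1.
(a,b)_19: α=0, u≡16; β=-2, v≡13 (mod 19); (16|19)=+1, (13|19)=-1; sign (−1)^0·+1^-2·-1^0 = +1.
(a,b)_41: α=-2, u≡27; β=0, v≡14 (mod 41); (27|41)=-1, (14|41)=-1; sign (−1)^0·-1^0·-1^-2 = +1.
(a,b)_∞: sgn(7)=+, sgn(-35)=−, so +1.
(a,b)_13: α=0, u≡7; β=-2, v≡12 (mod 13); (7|13)=-1, (12|13)=+1; sign (−1)^0·-1^-2·+1^0 = +1.
(a,b)_7: α=1, u≡2; β=1, v≡4 (mod 7); (2|7)=+1, (4|7)=+1; sign (−1)^1·+1^1·+1^1 = -1.
(7, -35 / ℚ) ramifies at {5, 7}: a division algebra.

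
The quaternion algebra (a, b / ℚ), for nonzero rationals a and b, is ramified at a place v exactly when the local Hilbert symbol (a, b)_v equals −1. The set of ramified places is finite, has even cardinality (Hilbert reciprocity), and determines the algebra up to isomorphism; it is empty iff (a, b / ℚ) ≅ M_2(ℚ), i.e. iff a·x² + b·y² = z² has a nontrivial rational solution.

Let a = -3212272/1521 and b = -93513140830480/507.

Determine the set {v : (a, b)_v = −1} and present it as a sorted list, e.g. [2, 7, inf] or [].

[3, 5, 7, inf]

(a, b) ≡ (-200767, -435) mod (ℚ^×)²; places V = {2, 3, 5, 7, 13, 23, 29, 43, ∞}.
(a,b)_43: α=1, u≡18; β=2, v≡14 (mod 43); (18|43)=-1, (14|43)=+1; sign (−1)^0·-1^2·+1^1 = +1.
(a,b)_23: α=1, u≡5; β=2, v≡18 (mod 23); (5|23)=-1, (18|23)=+1; sign (−1)^0·-1^2·+1^1 = +1.
(a,b)_5: α=0, u≡3; β=1, v≡2 (mod 5); (3|5)=-1, (2|5)=-1; sign (−1)^0·-1^1·-1^0 = -1.
(a,b)_29: α=1, u≡21; β=3, v≡3 (mod 29); (21|29)=-1, (3|29)=-1; sign (−1)^0·-1^3·-1^1 = +1.
(a,b)_13: α=-2, u≡6; β=-2, v≡2 (mod 13); (6|13)=-1, (2|13)=-1; sign (−1)^0·-1^-2·-1^-2 = +1.
(a,b)_2: α=4, β=4; u≡1, v≡5 (mod 8); ε(u)ε(v)=0·0, αω(v)=4·1, βω(u)=4·0; sum ≡ 0  ⇒  +1.
(a,b)_3: α=-2, u≡2; β=-1, v≡2 (mod 3); (2|3)=-1, (2|3)=-1; sign (−1)^0·-1^-1·-1^-2 = -1.
(a,b)_∞: sgn(-200767)=−, sgn(-435)=−, so -1.
(a,b)_7: α=1, u≡5; β=2, v≡3 (mod 7); (5|7)=-1, (3|7)=-1; sign (−1)^0·-1^2·-1^1 = -1.
|Ram(-200767, -435)| = 4, even; anisotropic at {3, 5, 7, ∞}.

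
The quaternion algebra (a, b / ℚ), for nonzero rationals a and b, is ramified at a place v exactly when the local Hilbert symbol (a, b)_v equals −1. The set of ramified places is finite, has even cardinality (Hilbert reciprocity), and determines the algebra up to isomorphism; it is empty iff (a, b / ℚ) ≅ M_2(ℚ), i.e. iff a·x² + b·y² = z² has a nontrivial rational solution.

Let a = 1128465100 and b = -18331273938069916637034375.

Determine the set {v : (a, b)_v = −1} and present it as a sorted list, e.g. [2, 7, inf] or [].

Mod squares: a ≡ 230299, b ≡ -1151495. Check v ∈ {∞, 2, 3, 5, 7, 11, 17, 19, 23, 31}.
v=5: a=5^2·(≡4), b=5^5·(≡4) mod 5; (4|5)=+1, (4|5)=+1; (−1)^{2·5·2}·(+1)^5·(+1)^2 = +1.
v=19: a=19^1·(≡2), b=19^3·(≡7) mod 19; (2|19)=-1, (7|19)=+1; (−1)^{1·3·9}·(-1)^3·(+1)^1 = +1.
v=7: a=7^2·(≡5), b=7^2·(≡3) mod 7; (5|7)=-1, (3|7)=-1; (−1)^{2·2·3}·(-1)^2·(-1)^2 = +1.
v=3: a=3^0·(≡1), b=3^4·(≡1) mod 3; (1|3)=+1, (1|3)=+1; (−1)^{0·4·1}·(+1)^4·(+1)^0 = +1.
v=2: v_2(a)=2, v_2(b)=0; units ≡ 3, 1 (mod 8); ε·ε+αω+βω = 1·0+2·0+0·1 ≡ 0  ⇒  (a,b)_2 = +1.
v=23: a=23^1·(≡8), b=23^3·(≡1) mod 23; (8|23)=+1, (1|23)=+1; (−1)^{1·3·11}·(+1)^3·(+1)^1 = -1.
v=∞: 230299 > 0 and -1151495 < 0  ⇒  (a,b)_∞ = +1.
v=11: a=11^0·(≡4), b=11^2·(≡10) mod 11; (4|11)=+1, (10|11)=-1; (−1)^{0·2·5}·(+1)^2·(-1)^0 = +1.
v=31: a=31^1·(≡9), b=31^3·(≡26) mod 31; (9|31)=+1, (26|31)=-1; (−1)^{1·3·15}·(+1)^3·(-1)^1 = +1.
v=17: a=17^1·(≡9), b=17^3·(≡7) mod 17; (9|17)=+1, (7|17)=-1; (−1)^{1·3·8}·(+1)^3·(-1)^1 = -1.
|Ram(230299, -1151495)| = 2, even; anisotropic at {17, 23}.

[17, 23]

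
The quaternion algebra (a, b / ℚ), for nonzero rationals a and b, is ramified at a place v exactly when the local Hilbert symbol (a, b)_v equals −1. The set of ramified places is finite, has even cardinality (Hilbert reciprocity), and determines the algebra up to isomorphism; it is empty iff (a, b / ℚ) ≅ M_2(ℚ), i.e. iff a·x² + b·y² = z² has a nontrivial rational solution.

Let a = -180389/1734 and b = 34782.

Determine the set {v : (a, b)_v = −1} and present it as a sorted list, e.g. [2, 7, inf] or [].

Mod squares: a ≡ -2046, b ≡ 34782. Check v ∈ {∞, 2, 3, 11, 17, 23, 31}.
v=17: a=17^-2·(≡11), b=17^1·(≡6) mod 17; (11|17)=-1, (6|17)=-1; (−1)^{-2·1·8}·(-1)^1·(-1)^-2 = -1.
v=31: a=31^1·(≡11), b=31^1·(≡6) mod 31; (11|31)=-1, (6|31)=-1; (−1)^{1·1·15}·(-1)^1·(-1)^1 = -1.
v=3: a=3^-1·(≡2), b=3^1·(≡2) mod 3; (2|3)=-1, (2|3)=-1; (−1)^{-1·1·1}·(-1)^1·(-1)^-1 = -1.
v=23: a=23^2·(≡3), b=23^0·(≡6) mod 23; (3|23)=+1, (6|23)=+1; (−1)^{2·0·11}·(+1)^0·(+1)^2 = +1.
v=11: a=11^1·(≡5), b=11^1·(≡5) mod 11; (5|11)=+1, (5|11)=+1; (−1)^{1·1·5}·(+1)^1·(+1)^1 = -1.
v=2: v_2(a)=-1, v_2(b)=1; units ≡ 1, 7 (mod 8); ε·ε+αω+βω = 0·1+-1·0+1·0 ≡ 0  ⇒  (a,b)_2 = +1.
v=∞: -2046 < 0 and 34782 > 0  ⇒  (a,b)_∞ = +1.
(-2046, 34782 / ℚ) ramifies at {3, 11, 17, 31}: a division algebra.

[3, 11, 17, 31]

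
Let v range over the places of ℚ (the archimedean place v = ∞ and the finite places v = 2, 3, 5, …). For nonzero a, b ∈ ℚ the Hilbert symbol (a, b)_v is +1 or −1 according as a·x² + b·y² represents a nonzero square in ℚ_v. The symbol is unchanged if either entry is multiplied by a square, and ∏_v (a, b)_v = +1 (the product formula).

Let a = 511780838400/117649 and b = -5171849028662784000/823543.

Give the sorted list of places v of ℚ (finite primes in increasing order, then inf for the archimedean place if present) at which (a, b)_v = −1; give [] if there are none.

[2, 3, 7, 17]

(a, b) ≡ (4199, -105) mod (ℚ^×)²; places V = {2, 3, 5, 7, 13, 17, 19, 23, ∞}.
(a,b)_23: α=2, u≡12; β=2, v≡5 (mod 23); (12|23)=+1, (5|23)=-1; sign (−1)^0·+1^2·-1^2 = +1.
(a,b)_5: α=2, u≡4; β=3, v≡1 (mod 5); (4|5)=+1, (1|5)=+1; sign (−1)^0·+1^3·+1^2 = +1.
(a,b)_19: α=1, u≡12; β=4, v≡4 (mod 19); (12|19)=-1, (4|19)=+1; sign (−1)^0·-1^4·+1^1 = +1.
(a,b)_7: α=-6, u≡6; β=-7, v≡6 (mod 7); (6|7)=-1, (6|7)=-1; sign (−1)^0·-1^-7·-1^-6 = -1.
(a,b)_3: α=2, u≡2; β=1, v≡1 (mod 3); (2|3)=-1, (1|3)=+1; sign (−1)^0·-1^1·+1^2 = -1.
(a,b)_∞: sgn(4199)=+, sgn(-105)=−, so +1.
(a,b)_17: α=1, u≡15; β=2, v≡3 (mod 17); (15|17)=+1, (3|17)=-1; sign (−1)^0·+1^2·-1^1 = -1.
(a,b)_2: α=10, β=12; u≡7, v≡7 (mod 8); ε(u)ε(v)=1·1, αω(v)=10·0, βω(u)=12·0; sum ≡ 1  ⇒  -1.
(a,b)_13: α=1, u≡5; β=2, v≡3 (mod 13); (5|13)=-1, (3|13)=+1; sign (−1)^0·-1^2·+1^1 = +1.
Ram(4199, -105) = {2, 3, 7, 17}; no ℚ_2-point on the conic.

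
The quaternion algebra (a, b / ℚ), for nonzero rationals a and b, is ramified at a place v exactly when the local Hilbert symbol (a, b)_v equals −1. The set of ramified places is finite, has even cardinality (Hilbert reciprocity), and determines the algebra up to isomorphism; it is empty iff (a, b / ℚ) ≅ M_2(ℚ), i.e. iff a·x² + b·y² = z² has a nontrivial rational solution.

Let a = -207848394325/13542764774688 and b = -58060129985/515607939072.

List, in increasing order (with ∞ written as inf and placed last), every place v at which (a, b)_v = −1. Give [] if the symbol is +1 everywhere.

(a, b) ≡ (-26, -130) mod (ℚ^×)²; places V = {2, 3, 5, 11, 13, 19, 41, 43, ∞}.
(a,b)_2: α=-5, β=-11; u≡3, v≡7 (mod 8); ε(u)ε(v)=1·1, αω(v)=-5·0, βω(u)=-11·1; sum ≡ 0  ⇒  +1.
(a,b)_13: α=1, u≡7; β=3, v≡9 (mod 13); (7|13)=-1, (9|13)=+1; sign (−1)^0·-1^3·+1^1 = -1.
(a,b)_∞: sgn(-26)=−, sgn(-130)=−, so -1.
(a,b)_43: α=-2, u≡13; β=-2, v≡18 (mod 43); (13|43)=+1, (18|43)=-1; sign (−1)^0·+1^-2·-1^-2 = +1.
(a,b)_3: α=-4, u≡1; β=-4, v≡2 (mod 3); (1|3)=+1, (2|3)=-1; sign (−1)^0·+1^-4·-1^-4 = +1.
(a,b)_19: α=2, u≡3; β=2, v≡8 (mod 19); (3|19)=-1, (8|19)=-1; sign (−1)^0·-1^2·-1^2 = +1.
(a,b)_11: α=6, u≡2; β=4, v≡6 (mod 11); (2|11)=-1, (6|11)=-1; sign (−1)^0·-1^4·-1^6 = +1.
(a,b)_5: α=2, u≡4; β=1, v≡4 (mod 5); (4|5)=+1, (4|5)=+1; sign (−1)^0·+1^1·+1^2 = +1.
(a,b)_41: α=-4, u≡19; β=-2, v≡29 (mod 41); (19|41)=-1, (29|41)=-1; sign (−1)^0·-1^-2·-1^-4 = +1.
Ram(-26, -130) = {13, ∞}; no ℚ_13-point on the conic.

[13, inf]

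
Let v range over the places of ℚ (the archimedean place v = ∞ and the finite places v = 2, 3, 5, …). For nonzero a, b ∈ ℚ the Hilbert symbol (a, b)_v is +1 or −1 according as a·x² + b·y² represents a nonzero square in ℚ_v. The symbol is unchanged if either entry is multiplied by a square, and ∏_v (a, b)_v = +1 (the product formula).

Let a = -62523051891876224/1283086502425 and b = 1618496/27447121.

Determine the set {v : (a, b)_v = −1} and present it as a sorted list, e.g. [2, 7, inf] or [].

Mod squares: a ≡ -81158, b ≡ 209. Check v ∈ {∞, 2, 5, 7, 11, 13, 17, 19, 31, 37}.
v=2: v_2(a)=7, v_2(b)=6; units ≡ 5, 1 (mod 8); ε·ε+αω+βω = 0·0+7·0+6·1 ≡ 0  ⇒  (a,b)_2 = +1.
v=5: a=5^-2·(≡3), b=5^0·(≡1) mod 5; (3|5)=-1, (1|5)=+1; (−1)^{-2·0·2}·(-1)^0·(+1)^-2 = +1.
v=7: a=7^-3·(≡6), b=7^0·(≡6) mod 7; (6|7)=-1, (6|7)=-1; (−1)^{-3·0·3}·(-1)^0·(-1)^-3 = -1.
v=19: a=19^4·(≡18), b=19^1·(≡17) mod 19; (18|19)=-1, (17|19)=+1; (−1)^{4·1·9}·(-1)^1·(+1)^4 = -1.
v=∞: -81158 < 0 and 209 > 0  ⇒  (a,b)_∞ = +1.
v=31: a=31^-1·(≡3), b=31^-2·(≡11) mod 31; (3|31)=-1, (11|31)=-1; (−1)^{-1·-2·15}·(-1)^-2·(-1)^-1 = -1.
v=13: a=13^-6·(≡1), b=13^-4·(≡4) mod 13; (1|13)=+1, (4|13)=+1; (−1)^{-6·-4·6}·(+1)^-4·(+1)^-6 = +1.
v=11: a=11^5·(≡9), b=11^3·(≡8) mod 11; (9|11)=+1, (8|11)=-1; (−1)^{5·3·5}·(+1)^3·(-1)^5 = +1.
v=17: a=17^1·(≡7), b=17^0·(≡5) mod 17; (7|17)=-1, (5|17)=-1; (−1)^{1·0·8}·(-1)^0·(-1)^1 = -1.
v=37: a=37^2·(≡14), b=37^0·(≡14) mod 37; (14|37)=-1, (14|37)=-1; (−1)^{2·0·18}·(-1)^0·(-1)^2 = +1.
|Ram(-81158, 209)| = 4, even; anisotropic at {7, 17, 19, 31}.

[7, 17, 19, 31]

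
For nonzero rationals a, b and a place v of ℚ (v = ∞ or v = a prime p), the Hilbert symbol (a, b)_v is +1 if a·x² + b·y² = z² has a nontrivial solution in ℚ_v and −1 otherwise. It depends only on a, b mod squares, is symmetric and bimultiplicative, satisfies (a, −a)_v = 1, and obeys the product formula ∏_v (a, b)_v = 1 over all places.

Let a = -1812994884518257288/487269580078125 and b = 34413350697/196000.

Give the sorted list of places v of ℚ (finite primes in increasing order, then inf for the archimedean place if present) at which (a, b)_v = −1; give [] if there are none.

[5, 17, 31, 41]

(a, b) ≡ (-10155290, 597370) mod (ℚ^×)²; places V = {2, 3, 5, 7, 11, 13, 17, 19, 23, 31, 41, 47, ∞}.
(a,b)_11: α=0, u≡1; β=2, v≡4 (mod 11); (1|11)=+1, (4|11)=+1; sign (−1)^0·+1^2·+1^0 = +1.
(a,b)_23: α=4, u≡20; β=2, v≡15 (mod 23); (20|23)=-1, (15|23)=-1; sign (−1)^0·-1^2·-1^4 = +1.
(a,b)_41: α=1, u≡9; β=1, v≡30 (mod 41); (9|41)=+1, (30|41)=-1; sign (−1)^0·+1^1·-1^1 = -1.
(a,b)_∞: sgn(-10155290)=−, sgn(597370)=+, so +1.
(a,b)_3: α=-10, u≡1; β=2, v≡1 (mod 3); (1|3)=+1, (1|3)=+1; sign (−1)^0·+1^2·+1^-10 = +1.
(a,b)_47: α=3, u≡34; β=1, v≡38 (mod 47); (34|47)=+1, (38|47)=-1; sign (−1)^1·+1^1·-1^3 = +1.
(a,b)_17: α=1, u≡3; β=0, v≡7 (mod 17); (3|17)=-1, (7|17)=-1; sign (−1)^0·-1^0·-1^1 = -1.
(a,b)_19: α=2, u≡1; β=0, v≡14 (mod 19); (1|19)=+1, (14|19)=-1; sign (−1)^0·+1^0·-1^2 = +1.
(a,b)_13: α=-2, u≡2; β=0, v≡2 (mod 13); (2|13)=-1, (2|13)=-1; sign (−1)^0·-1^0·-1^-2 = +1.
(a,b)_31: α=1, u≡5; β=1, v≡16 (mod 31); (5|31)=+1, (16|31)=+1; sign (−1)^1·+1^1·+1^1 = -1.
(a,b)_2: α=3, β=-5; u≡3, v≡5 (mod 8); ε(u)ε(v)=1·0, αω(v)=3·1, βω(u)=-5·1; sum ≡ 0  ⇒  +1.
(a,b)_7: α=0, u≡1; β=-2, v≡4 (mod 7); (1|7)=+1, (4|7)=+1; sign (−1)^0·+1^-2·+1^0 = +1.
(a,b)_5: α=-11, u≡2; β=-3, v≡4 (mod 5); (2|5)=-1, (4|5)=+1; sign (−1)^0·-1^-3·+1^-11 = -1.
|Ram(-10155290, 597370)| = 4, even; anisotropic at {5, 17, 31, 41}.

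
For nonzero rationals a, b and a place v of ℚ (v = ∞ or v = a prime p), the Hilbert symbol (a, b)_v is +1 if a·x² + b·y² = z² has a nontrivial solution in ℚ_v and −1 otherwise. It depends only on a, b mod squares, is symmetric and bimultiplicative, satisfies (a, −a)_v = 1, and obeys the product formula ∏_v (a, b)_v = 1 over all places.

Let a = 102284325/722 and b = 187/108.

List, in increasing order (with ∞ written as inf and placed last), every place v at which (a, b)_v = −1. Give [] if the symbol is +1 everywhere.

[3, 13]

(a, b) ≡ (26, 561) mod (ℚ^×)²; places V = {2, 3, 5, 11, 13, 17, 19, ∞}.
(a,b)_3: α=2, u≡2; β=-3, v≡1 (mod 3); (2|3)=-1, (1|3)=+1; sign (−1)^0·-1^-3·+1^2 = -1.
(a,b)_∞: sgn(26)=+, sgn(561)=+, so +1.
(a,b)_5: α=2, u≡4; β=0, v≡4 (mod 5); (4|5)=+1, (4|5)=+1; sign (−1)^0·+1^0·+1^2 = +1.
(a,b)_2: α=-1, β=-2; u≡5, v≡1 (mod 8); ε(u)ε(v)=0·0, αω(v)=-1·0, βω(u)=-2·1; sum ≡ 0  ⇒  +1.
(a,b)_11: α=2, u≡9; β=1, v≡8 (mod 11); (9|11)=+1, (8|11)=-1; sign (−1)^0·+1^1·-1^2 = +1.
(a,b)_19: α=-2, u≡5; β=0, v≡10 (mod 19); (5|19)=+1, (10|19)=-1; sign (−1)^0·+1^0·-1^-2 = +1.
(a,b)_17: α=2, u≡13; β=1, v≡16 (mod 17); (13|17)=+1, (16|17)=+1; sign (−1)^0·+1^1·+1^2 = +1.
(a,b)_13: α=1, u≡5; β=0, v≡11 (mod 13); (5|13)=-1, (11|13)=-1; sign (−1)^0·-1^0·-1^1 = -1.
|Ram(26, 561)| = 2, even; anisotropic at {3, 13}.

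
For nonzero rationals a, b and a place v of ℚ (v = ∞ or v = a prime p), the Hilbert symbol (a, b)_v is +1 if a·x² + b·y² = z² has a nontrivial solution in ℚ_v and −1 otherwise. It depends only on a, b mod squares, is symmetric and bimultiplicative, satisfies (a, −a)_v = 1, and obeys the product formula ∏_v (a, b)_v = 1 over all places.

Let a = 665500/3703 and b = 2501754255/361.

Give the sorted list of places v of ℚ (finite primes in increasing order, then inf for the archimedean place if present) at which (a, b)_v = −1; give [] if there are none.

(a, b) ≡ (385, 255255) mod (ℚ^×)²; places V = {2, 3, 5, 7, 11, 13, 17, 19, 23, ∞}.
(a,b)_19: α=0, u≡16; β=-2, v≡11 (mod 19); (16|19)=+1, (11|19)=+1; sign (−1)^0·+1^-2·+1^0 = +1.
(a,b)_3: α=0, u≡1; β=5, v≡2 (mod 3); (1|3)=+1, (2|3)=-1; sign (−1)^0·+1^5·-1^0 = +1.
(a,b)_23: α=-2, u≡19; β=0, v≡16 (mod 23); (19|23)=-1, (16|23)=+1; sign (−1)^0·-1^0·+1^-2 = +1.
(a,b)_17: α=0, u≡11; β=1, v≡9 (mod 17); (11|17)=-1, (9|17)=+1; sign (−1)^0·-1^1·+1^0 = -1.
(a,b)_11: α=3, u≡7; β=3, v≡10 (mod 11); (7|11)=-1, (10|11)=-1; sign (−1)^1·-1^3·-1^3 = -1.
(a,b)_∞: sgn(385)=+, sgn(255255)=+, so +1.
(a,b)_5: α=3, u≡3; β=1, v≡1 (mod 5); (3|5)=-1, (1|5)=+1; sign (−1)^0·-1^1·+1^3 = -1.
(a,b)_7: α=-1, u≡6; β=1, v≡4 (mod 7); (6|7)=-1, (4|7)=+1; sign (−1)^1·-1^1·+1^-1 = +1.
(a,b)_13: α=0, u≡11; β=1, v≡6 (mod 13); (11|13)=-1, (6|13)=-1; sign (−1)^0·-1^1·-1^0 = -1.
(a,b)_2: α=2, β=0; u≡1, v≡7 (mod 8); ε(u)ε(v)=0·1, αω(v)=2·0, βω(u)=0·0; sum ≡ 0  ⇒  +1.
(385, 255255 / ℚ) ramifies at {5, 11, 13, 17}: a division algebra.

[5, 11, 13, 17]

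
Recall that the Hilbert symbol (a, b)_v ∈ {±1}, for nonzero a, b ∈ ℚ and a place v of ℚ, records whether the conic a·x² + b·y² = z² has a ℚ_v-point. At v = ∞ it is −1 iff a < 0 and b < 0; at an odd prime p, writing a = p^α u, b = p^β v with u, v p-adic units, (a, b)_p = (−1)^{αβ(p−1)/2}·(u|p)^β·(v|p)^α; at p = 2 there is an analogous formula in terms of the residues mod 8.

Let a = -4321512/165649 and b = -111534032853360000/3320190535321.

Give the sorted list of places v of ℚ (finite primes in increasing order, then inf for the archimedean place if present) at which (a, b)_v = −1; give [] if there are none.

Mod squares: a ≡ -1482, b ≡ -86. Check v ∈ {∞, 2, 3, 5, 11, 13, 19, 37, 43}.
v=19: a=19^1·(≡11), b=19^2·(≡17) mod 19; (11|19)=+1, (17|19)=+1; (−1)^{1·2·9}·(+1)^2·(+1)^1 = +1.
v=37: a=37^-2·(≡31), b=37^-4·(≡34) mod 37; (31|37)=-1, (34|37)=+1; (−1)^{-2·-4·18}·(-1)^-4·(+1)^-2 = +1.
v=2: v_2(a)=3, v_2(b)=7; units ≡ 3, 5 (mod 8); ε·ε+αω+βω = 1·0+3·1+7·1 ≡ 0  ⇒  (a,b)_2 = +1.
v=3: a=3^7·(≡1), b=3^12·(≡1) mod 3; (1|3)=+1, (1|3)=+1; (−1)^{7·12·1}·(+1)^12·(+1)^7 = +1.
v=∞: -1482 < 0 and -86 < 0  ⇒  (a,b)_∞ = -1.
v=11: a=11^-2·(≡5), b=11^-6·(≡6) mod 11; (5|11)=+1, (6|11)=-1; (−1)^{-2·-6·5}·(+1)^-6·(-1)^-2 = +1.
v=13: a=13^1·(≡4), b=13^2·(≡8) mod 13; (4|13)=+1, (8|13)=-1; (−1)^{1·2·6}·(+1)^2·(-1)^1 = -1.
v=43: a=43^0·(≡9), b=43^1·(≡41) mod 43; (9|43)=+1, (41|43)=+1; (−1)^{0·1·21}·(+1)^1·(+1)^0 = +1.
v=5: a=5^0·(≡2), b=5^4·(≡4) mod 5; (2|5)=-1, (4|5)=+1; (−1)^{0·4·2}·(-1)^4·(+1)^0 = +1.
Ram(-1482, -86) = {13, ∞}; no ℚ_13-point on the conic.

[13, inf]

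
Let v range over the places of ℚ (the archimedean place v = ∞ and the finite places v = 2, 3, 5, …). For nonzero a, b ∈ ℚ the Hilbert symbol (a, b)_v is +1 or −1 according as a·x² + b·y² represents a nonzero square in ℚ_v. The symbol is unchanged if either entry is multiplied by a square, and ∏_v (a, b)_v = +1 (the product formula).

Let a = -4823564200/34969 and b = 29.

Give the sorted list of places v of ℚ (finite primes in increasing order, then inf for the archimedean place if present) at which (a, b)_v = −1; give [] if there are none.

[2, 19, 29, 37]

Mod squares: a ≡ -285418, b ≡ 29. Check v ∈ {∞, 2, 5, 7, 11, 13, 17, 19, 29, 37}.
v=13: a=13^2·(≡1), b=13^0·(≡3) mod 13; (1|13)=+1, (3|13)=+1; (−1)^{2·0·6}·(+1)^0·(+1)^2 = +1.
v=7: a=7^1·(≡4), b=7^0·(≡1) mod 7; (4|7)=+1, (1|7)=+1; (−1)^{1·0·3}·(+1)^0·(+1)^1 = +1.
v=37: a=37^1·(≡22), b=37^0·(≡29) mod 37; (22|37)=-1, (29|37)=-1; (−1)^{1·0·18}·(-1)^0·(-1)^1 = -1.
v=29: a=29^1·(≡2), b=29^1·(≡1) mod 29; (2|29)=-1, (1|29)=+1; (−1)^{1·1·14}·(-1)^1·(+1)^1 = -1.
v=17: a=17^-2·(≡12), b=17^0·(≡12) mod 17; (12|17)=-1, (12|17)=-1; (−1)^{-2·0·8}·(-1)^0·(-1)^-2 = +1.
v=19: a=19^1·(≡7), b=19^0·(≡10) mod 19; (7|19)=+1, (10|19)=-1; (−1)^{1·0·9}·(+1)^0·(-1)^1 = -1.
v=∞: -285418 < 0 and 29 > 0  ⇒  (a,b)_∞ = +1.
v=5: a=5^2·(≡3), b=5^0·(≡4) mod 5; (3|5)=-1, (4|5)=+1; (−1)^{2·0·2}·(-1)^0·(+1)^2 = +1.
v=11: a=11^-2·(≡6), b=11^0·(≡7) mod 11; (6|11)=-1, (7|11)=-1; (−1)^{-2·0·5}·(-1)^0·(-1)^-2 = +1.
v=2: v_2(a)=3, v_2(b)=0; units ≡ 3, 5 (mod 8); ε·ε+αω+βω = 1·0+3·1+0·1 ≡ 1  ⇒  (a,b)_2 = -1.
|Ram(-285418, 29)| = 4, even; anisotropic at {2, 19, 29, 37}.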